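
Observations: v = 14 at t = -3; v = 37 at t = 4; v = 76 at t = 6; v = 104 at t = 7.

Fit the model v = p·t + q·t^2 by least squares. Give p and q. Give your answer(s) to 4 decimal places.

Normal-equation sums: Σt·t = 110, Σt·t^2 = 596, Σt^2·t^2 = 4034.
And Σt·v = 1290, Σt^2·v = 8550.
AᵀA·[p, q]ᵀ = Aᵀv becomes [[110, 596]; [596, 4034]]·[p, q]ᵀ = [1290, 8550]ᵀ.
Determinant 110·4034 − 596² = 88524.
p = (1290·4034 − 596·8550)/88524 = 9005/7377; q = (110·8550 − 596·1290)/88524 = 14305/7377.

p = 1.2207, q = 1.9391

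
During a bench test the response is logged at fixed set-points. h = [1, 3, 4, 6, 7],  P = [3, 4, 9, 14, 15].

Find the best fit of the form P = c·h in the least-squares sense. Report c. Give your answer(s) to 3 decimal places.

c = 2.162

Sums needed: Σh·h = 111.
Right-hand side: Σh·P = 240.
Normal equations: [[111]]·[c]ᵀ = [240]ᵀ.
Hence c = 240 / 111 ≈ 2.16216.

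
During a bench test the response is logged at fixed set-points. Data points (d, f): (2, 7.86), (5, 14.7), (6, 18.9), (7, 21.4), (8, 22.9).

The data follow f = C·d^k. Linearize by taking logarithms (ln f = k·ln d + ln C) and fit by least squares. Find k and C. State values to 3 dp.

Taking logs, ln f = k·ln d + ln C, so regress ln f on ln d.
AᵀA = [[14.3918, 8.1197]; [8.1197, 5]], rhs = [23.4934, 13.8833]ᵀ  (here Σln d = 8.1197, Σ(ln d)² = 14.3918, Σln f = 13.8833, Σln d·ln f = 23.4934).
Δ = 14.3918·5 − (8.1197)² = 6.0295; k = (23.4934·5 − 8.1197·13.8833)/6.0295 = 0.78592, ln C = (14.3918·13.8833 − 8.1197·23.4934)/6.0295 = 1.50037, so C = exp(1.50037) = 4.48336.

k = 0.786, C = 4.483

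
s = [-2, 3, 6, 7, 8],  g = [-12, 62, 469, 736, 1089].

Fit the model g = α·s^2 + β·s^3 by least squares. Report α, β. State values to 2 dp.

α = 1.00, β = 2.00

MᵀM·[α, β]ᵀ = Mᵀg reads: 7890·α + 57562·β = 123154;  57562·α + 427242·β = 913090.
Eliminating β: 427242·(row 1) − 57562·(row 2) gives 57555536·α = 427242·123154 − 57562·913090 = 57274688, so α = 3579668/3597221.
Then β = (913090 − 57562·(3579668/3597221))/427242 = 7205597/3597221.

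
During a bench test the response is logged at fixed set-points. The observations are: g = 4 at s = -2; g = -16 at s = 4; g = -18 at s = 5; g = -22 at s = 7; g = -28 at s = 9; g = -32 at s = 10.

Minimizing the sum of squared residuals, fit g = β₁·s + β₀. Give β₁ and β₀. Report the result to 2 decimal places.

Normal-equation sums: Σs·s = 275, Σs = 33, Σ1 = 6.
Right-hand side: Σs·g = -888, Σg = -112.
So XᵀX·[β₁, β₀]ᵀ = Xᵀg: [[275, 33]; [33, 6]]·[β₁, β₀]ᵀ = [-888, -112]ᵀ.
Δ = 275·6 − 33² = 561.
β₁ = ((-888)·6 − 33·(-112))/561 = -32/11; β₀ = (275·(-112) − 33·(-888))/561 = -8/3.

β₁ = -2.91, β₀ = -2.67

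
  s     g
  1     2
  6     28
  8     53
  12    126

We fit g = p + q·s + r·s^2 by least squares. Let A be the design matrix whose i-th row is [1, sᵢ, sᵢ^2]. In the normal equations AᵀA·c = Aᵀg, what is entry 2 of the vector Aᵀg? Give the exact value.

2106

Entry 2 ↔ basis s, so (Aᵀg)_{2} = Σᵢ (s)·gᵢ = (1)·(2) + (6)·(28) + (8)·(53) + (12)·(126) = 2106.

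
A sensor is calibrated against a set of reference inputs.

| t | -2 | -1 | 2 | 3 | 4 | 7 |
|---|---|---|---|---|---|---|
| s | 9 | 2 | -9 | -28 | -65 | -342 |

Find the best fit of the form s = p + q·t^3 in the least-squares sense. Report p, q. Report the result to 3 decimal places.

Normal-equation sums: Σ1 = 6, Σt^3 = 433, Σt^3·t^3 = 122603.
And Σs = -433, Σt^3·s = -122368.
MᵀM·[p, q]ᵀ = Mᵀs becomes [[6, 433]; [433, 122603]]·[p, q]ᵀ = [-433, -122368]ᵀ.
Determinant 6·122603 − 433² = 548129.
p = ((-433)·122603 − 433·(-122368))/548129 = -101755/548129; q = (6·(-122368) − 433·(-433))/548129 = -546719/548129.

p = -0.186, q = -0.997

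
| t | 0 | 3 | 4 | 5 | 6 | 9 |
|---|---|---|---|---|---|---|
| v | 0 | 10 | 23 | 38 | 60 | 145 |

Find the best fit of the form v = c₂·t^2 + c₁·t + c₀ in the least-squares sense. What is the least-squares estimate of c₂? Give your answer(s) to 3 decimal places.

Sums needed: Σt^2·t^2 = 8819, Σt^2·t = 1161, Σt^2 = 167, Σt·t = 167, Σt = 27, Σ1 = 6.
And Σt^2·v = 15313, Σt·v = 1977, Σv = 276.
So MᵀM·[c₂, c₁, c₀]ᵀ = Mᵀv: [[8819, 1161, 167]; [1161, 167, 27]; [167, 27, 6]]·[c₂, c₁, c₀]ᵀ = [15313, 1977, 276]ᵀ.
Inverting the 3×3 Gram matrix, [c₂, c₁, c₀]ᵀ = [381/182, -489/182, -16/91]ᵀ.

c₂ = 2.093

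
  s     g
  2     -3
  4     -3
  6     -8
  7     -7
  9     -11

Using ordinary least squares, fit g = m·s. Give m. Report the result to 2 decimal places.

m = -1.15

MᵀM·[m]ᵀ = Mᵀg reads: 186·m = -214.
Hence m = -214 / 186 ≈ -1.15054.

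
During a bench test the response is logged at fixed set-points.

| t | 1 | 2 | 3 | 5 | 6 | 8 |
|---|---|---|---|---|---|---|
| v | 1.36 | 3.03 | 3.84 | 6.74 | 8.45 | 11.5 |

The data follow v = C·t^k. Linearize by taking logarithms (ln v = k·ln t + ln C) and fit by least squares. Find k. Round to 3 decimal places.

k = 1.005

With ln vᵢ as the transformed response and ln tᵢ as the regressor:
Sums: Σln t = 7.2724, Σ(ln t)² = 11.8122, Σln v = 9.2461, Σln t·ln v = 14.2201.
Normal system: [[11.8122, 7.2724]; [7.2724, 6]]·[k, ln C]ᵀ = [14.2201, 9.2461]ᵀ.
Slope k = (n·Σln t·ln v − Σln t·Σln v)/(n·Σ(ln t)² − (Σln t)²) = (6·14.2201 − 7.2724·9.2461)/17.9853 = 1.00523; ln C = (Σln v − k·Σln t)/n = 0.32262.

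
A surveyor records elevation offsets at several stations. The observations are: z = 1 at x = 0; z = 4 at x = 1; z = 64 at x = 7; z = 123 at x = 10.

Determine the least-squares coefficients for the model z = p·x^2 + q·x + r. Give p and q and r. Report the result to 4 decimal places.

Compute the Gram sums: Σx^2·x^2 = 12402, Σx^2·x = 1344, Σx^2 = 150, Σx·x = 150, Σx = 18, Σ1 = 4.
Right-hand side: Σx^2·z = 15440, Σx·z = 1682, Σz = 192.
Normal equations: [[12402, 1344, 150]; [1344, 150, 18]; [150, 18, 4]]·[p, q, r]ᵀ = [15440, 1682, 192]ᵀ.
Row-reducing yields p = 3553/3342, q = 5171/3342, r = 1303/1114.

p = 1.0631, q = 1.5473, r = 1.1697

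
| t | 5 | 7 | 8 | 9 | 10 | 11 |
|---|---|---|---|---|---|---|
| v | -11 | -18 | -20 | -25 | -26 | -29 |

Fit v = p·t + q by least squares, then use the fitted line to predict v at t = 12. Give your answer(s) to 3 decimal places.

Forming MᵀM = [[440, 50]; [50, 6]] and Mᵀv = [-1145, -129]ᵀ gives MᵀM·[p, q]ᵀ = Mᵀv.
Δ = 440·6 − 50² = 140.
p = ((-1145)·6 − 50·(-129))/140 = -3; q = (440·(-129) − 50·(-1145))/140 = 7/2.
At t = 12: v̂ = (-3)·(12) + (7/2)·(1) = -65/2.

v̂ = -32.500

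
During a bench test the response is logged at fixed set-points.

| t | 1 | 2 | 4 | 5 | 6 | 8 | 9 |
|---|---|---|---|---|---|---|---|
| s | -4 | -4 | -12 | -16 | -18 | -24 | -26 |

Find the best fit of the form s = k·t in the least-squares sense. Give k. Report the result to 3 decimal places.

Normal-equation sums: Σt·t = 227.
Right-hand side: Σt·s = -674.
Normal equations: [[227]]·[k]ᵀ = [-674]ᵀ.
Hence k = -674 / 227 ≈ -2.96916.

k = -2.969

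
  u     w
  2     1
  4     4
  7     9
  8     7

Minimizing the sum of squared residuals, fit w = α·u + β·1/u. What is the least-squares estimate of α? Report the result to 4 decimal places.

Entries of AᵀA: Σu·u = 133, Σu·1/u = 4, Σ1/u·1/u = 1093/3136.
Moment sums: Σu·w = 137, Σ1/u·w = 205/56.
Δ = 133·(1093/3136) − 4² = 13599/448.
α = (137·(1093/3136) − 4·(205/56))/(13599/448) = 34607/31731; β = (133·(205/56) − 4·137)/(13599/448) = -9128/4533.

α = 1.0906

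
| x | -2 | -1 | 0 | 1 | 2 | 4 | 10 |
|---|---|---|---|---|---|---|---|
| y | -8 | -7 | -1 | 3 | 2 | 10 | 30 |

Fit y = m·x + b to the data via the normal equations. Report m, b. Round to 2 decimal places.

Compute the Gram sums: Σx·x = 126, Σx = 14, Σ1 = 7.
Moment sums: Σx·y = 370, Σy = 29.
Eliminating b: 7·(row 1) − 14·(row 2) gives 686·m = 7·370 − 14·29 = 2184, so m = 156/49.
Then b = (29 − 14·(156/49))/7 = -109/49.

m = 3.18, b = -2.22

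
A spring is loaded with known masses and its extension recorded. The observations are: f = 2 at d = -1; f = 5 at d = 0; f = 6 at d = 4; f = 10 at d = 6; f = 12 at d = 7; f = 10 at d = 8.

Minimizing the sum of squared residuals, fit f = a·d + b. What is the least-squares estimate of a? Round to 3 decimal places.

a = 0.943

With design matrix A, AᵀA = [[166, 24]; [24, 6]] and Aᵀf = [246, 45]ᵀ.
det = 166·6 − 24² = 420.
a = (246·6 − 24·45)/420 = 33/35; b = (166·45 − 24·246)/420 = 261/70.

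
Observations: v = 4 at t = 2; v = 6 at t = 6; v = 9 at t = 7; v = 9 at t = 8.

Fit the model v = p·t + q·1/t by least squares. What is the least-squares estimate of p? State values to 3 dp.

p = 1.079

AᵀA·[p, q]ᵀ = Aᵀv reads: 153·p + 4·q = 179;  4·p + (8857/28224)·q = 303/56.
Δ = 153·(8857/28224) − 4² = 100393/3136.
p = (179·(8857/28224) − 4·(303/56))/(100393/3136) = 974555/903537; q = (153·(303/56) − 4·179)/(100393/3136) = 350728/100393.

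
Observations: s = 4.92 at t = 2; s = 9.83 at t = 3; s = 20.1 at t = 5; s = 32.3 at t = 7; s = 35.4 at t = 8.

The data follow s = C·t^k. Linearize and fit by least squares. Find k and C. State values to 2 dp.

k = 1.43, C = 1.92

With ln sᵢ as the transformed response and ln tᵢ as the regressor:
Σln t = 7.4265, Σ(ln t)² = 12.3883, Σln s = 13.9212, Σln t·ln s = 22.6236.
Equations: 12.3883·k + 7.4265·ln C = 22.6236;  7.4265·k + 5·ln C = 13.9212.
Slope k = (n·Σln t·ln s − Σln t·Σln s)/(n·Σ(ln t)² − (Σln t)²) = (5·22.6236 − 7.4265·13.9212)/6.7880 = 1.43359; ln C = (Σln s − k·Σln t)/n = 0.65493, so C = exp(0.65493) = 1.92500.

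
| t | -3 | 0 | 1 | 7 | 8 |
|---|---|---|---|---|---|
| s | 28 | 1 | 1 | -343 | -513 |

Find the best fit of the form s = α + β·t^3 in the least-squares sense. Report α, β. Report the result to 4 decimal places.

From the data, Σ1 = 5, Σt^3 = 829, Σt^3·t^3 = 380523.
Right-hand side: Σs = -826, Σt^3·s = -381060.
Eliminating β: 380523·(row 1) − 829·(row 2) gives 1215374·α = 380523·(-826) − 829·(-381060) = 1586742, so α = 793371/607687.
Then β = ((-381060) − 829·(793371/607687))/380523 = -610273/607687.

α = 1.3056, β = -1.0043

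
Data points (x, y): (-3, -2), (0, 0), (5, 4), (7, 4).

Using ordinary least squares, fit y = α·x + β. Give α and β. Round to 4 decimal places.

α = 0.6454, β = 0.0478

Entries of AᵀA: Σx·x = 83, Σx = 9, Σ1 = 4.
Moment sums: Σx·y = 54, Σy = 6.
Normal equations: [[83, 9]; [9, 4]]·[α, β]ᵀ = [54, 6]ᵀ.
Determinant 83·4 − 9² = 251.
α = (54·4 − 9·6)/251 = 162/251; β = (83·6 − 9·54)/251 = 12/251.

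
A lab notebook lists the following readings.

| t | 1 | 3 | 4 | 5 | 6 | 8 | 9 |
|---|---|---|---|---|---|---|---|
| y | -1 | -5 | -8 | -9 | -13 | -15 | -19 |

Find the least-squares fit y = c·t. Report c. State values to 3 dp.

Setting ∂/∂c … = 0 gives: 232·c = -462.
(Σt·t = 232, Σt·y = -462.)
Hence c = -462 / 232 ≈ -1.99138.

c = -1.991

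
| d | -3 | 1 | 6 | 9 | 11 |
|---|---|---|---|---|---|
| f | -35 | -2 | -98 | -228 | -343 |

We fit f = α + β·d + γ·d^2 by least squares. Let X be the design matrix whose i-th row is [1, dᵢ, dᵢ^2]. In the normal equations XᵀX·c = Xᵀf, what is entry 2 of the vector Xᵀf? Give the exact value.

Entry 2 ↔ basis d, so (Xᵀf)_{2} = Σᵢ (d)·fᵢ = (-3)·(-35) + (1)·(-2) + (6)·(-98) + (9)·(-228) + (11)·(-343) = -6310.

-6310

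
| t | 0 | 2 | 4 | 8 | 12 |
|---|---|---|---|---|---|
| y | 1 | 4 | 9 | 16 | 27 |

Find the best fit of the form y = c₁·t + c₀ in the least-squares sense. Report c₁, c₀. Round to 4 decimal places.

With design matrix X, XᵀX = [[228, 26]; [26, 5]] and Xᵀy = [496, 57]ᵀ.
det = 228·5 − 26² = 464.
c₁ = (496·5 − 26·57)/464 = 499/232; c₀ = (228·57 − 26·496)/464 = 25/116.

c₁ = 2.1509, c₀ = 0.2155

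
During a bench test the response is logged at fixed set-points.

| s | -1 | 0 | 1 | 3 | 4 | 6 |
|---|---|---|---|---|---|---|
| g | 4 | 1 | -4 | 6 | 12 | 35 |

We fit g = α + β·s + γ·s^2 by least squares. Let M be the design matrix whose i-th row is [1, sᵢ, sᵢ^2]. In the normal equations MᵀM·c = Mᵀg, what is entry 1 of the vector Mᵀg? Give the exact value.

54

Entry 1 ↔ basis 1, so (Mᵀg)_{1} = Σᵢ gᵢ = (1)·(4) + (1)·(1) + (1)·(-4) + (1)·(6) + (1)·(12) + (1)·(35) = 54.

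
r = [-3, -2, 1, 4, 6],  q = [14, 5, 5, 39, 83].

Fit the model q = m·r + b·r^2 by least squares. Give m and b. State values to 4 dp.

Sums needed: Σr·r = 66, Σr·r^2 = 246, Σr^2·r^2 = 1650.
Moment sums: Σr·q = 607, Σr^2·q = 3763.
Normal equations: [[66, 246]; [246, 1650]]·[m, b]ᵀ = [607, 3763]ᵀ.
Eliminating b: 1650·(row 1) − 246·(row 2) gives 48384·m = 1650·607 − 246·3763 = 75852, so m = 301/192.
Then b = (3763 − 246·(301/192))/1650 = 131/64.

m = 1.5677, b = 2.0469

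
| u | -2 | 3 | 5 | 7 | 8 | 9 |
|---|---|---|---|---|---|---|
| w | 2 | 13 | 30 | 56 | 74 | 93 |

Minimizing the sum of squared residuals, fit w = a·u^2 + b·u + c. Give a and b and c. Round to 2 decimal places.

a = 1.04, b = 0.90, c = -0.15

Entries of XᵀX: Σu^2·u^2 = 13780, Σu^2·u = 1728, Σu^2 = 232, Σu·u = 232, Σu = 30, Σ1 = 6.
Moment sums: Σu^2·w = 15888, Σu·w = 2006, Σw = 268.
Solving the 3×3 system (Gaussian elimination) gives a = 28046/26903, b = 24235/26903, c = -3953/26903.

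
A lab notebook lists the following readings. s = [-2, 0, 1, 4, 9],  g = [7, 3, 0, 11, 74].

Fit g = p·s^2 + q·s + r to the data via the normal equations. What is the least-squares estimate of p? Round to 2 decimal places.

p = 1.06

With design matrix X, XᵀX = [[6834, 786, 102]; [786, 102, 12]; [102, 12, 5]] and Xᵀg = [6198, 696, 95]ᵀ.
Row-reducing yields p = 2033/1911, q = -2813/1911, r = 529/637.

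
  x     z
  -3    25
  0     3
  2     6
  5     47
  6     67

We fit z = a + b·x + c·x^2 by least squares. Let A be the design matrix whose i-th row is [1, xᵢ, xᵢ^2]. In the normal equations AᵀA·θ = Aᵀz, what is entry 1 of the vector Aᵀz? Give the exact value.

Entry 1 ↔ basis 1, so (Aᵀz)_{1} = Σᵢ zᵢ = (1)·(25) + (1)·(3) + (1)·(6) + (1)·(47) + (1)·(67) = 148.

148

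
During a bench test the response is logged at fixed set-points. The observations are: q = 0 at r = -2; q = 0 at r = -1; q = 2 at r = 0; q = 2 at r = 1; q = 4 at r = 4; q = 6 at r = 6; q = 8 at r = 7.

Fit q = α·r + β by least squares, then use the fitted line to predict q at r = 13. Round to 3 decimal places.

The normal system XᵀX·[α, β]ᵀ = Xᵀq is [[107, 15]; [15, 7]]·[α, β]ᵀ = [110, 22]ᵀ.
Eliminating β: 7·(row 1) − 15·(row 2) gives 524·α = 7·110 − 15·22 = 440, so α = 110/131.
Then β = (22 − 15·(110/131))/7 = 176/131.
At r = 13: q̂ = (110/131)·(13) + (176/131)·(1) = 1606/131.

q̂ = 12.260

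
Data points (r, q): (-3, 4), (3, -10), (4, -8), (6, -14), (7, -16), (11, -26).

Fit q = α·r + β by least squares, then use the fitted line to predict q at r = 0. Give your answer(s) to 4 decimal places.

Compute the Gram sums: Σr·r = 240, Σr = 28, Σ1 = 6.
For Aᵀq: Σr·q = -556, Σq = -70.
det = 240·6 − 28² = 656.
α = ((-556)·6 − 28·(-70))/656 = -86/41; β = (240·(-70) − 28·(-556))/656 = -77/41.
At r = 0: q̂ = (-86/41)·(0) + (-77/41)·(1) = -77/41.

q̂ = -1.8780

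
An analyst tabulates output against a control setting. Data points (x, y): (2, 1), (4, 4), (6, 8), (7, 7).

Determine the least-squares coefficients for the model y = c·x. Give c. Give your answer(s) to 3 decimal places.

Entries of AᵀA: Σx·x = 105.
And Σx·y = 115.
So AᵀA·[c]ᵀ = Aᵀy: [[105]]·[c]ᵀ = [115]ᵀ.
c = 115/105 = 1.09524.

c = 1.095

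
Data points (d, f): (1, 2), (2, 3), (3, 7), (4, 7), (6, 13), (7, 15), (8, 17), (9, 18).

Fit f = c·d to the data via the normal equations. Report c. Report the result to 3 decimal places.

c = 2.069

Forming AᵀA = [[260]] and Aᵀf = [538]ᵀ gives AᵀA·[c]ᵀ = Aᵀf.
c = 538/260 = 2.06923.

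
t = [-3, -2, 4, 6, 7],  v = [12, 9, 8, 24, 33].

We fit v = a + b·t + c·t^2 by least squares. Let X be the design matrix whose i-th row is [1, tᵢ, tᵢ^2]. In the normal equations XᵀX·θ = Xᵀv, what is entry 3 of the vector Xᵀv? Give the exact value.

Entry 3 ↔ basis t^2, so (Xᵀv)_{3} = Σᵢ (t^2)·vᵢ = (9)·(12) + (4)·(9) + (16)·(8) + (36)·(24) + (49)·(33) = 2753.

2753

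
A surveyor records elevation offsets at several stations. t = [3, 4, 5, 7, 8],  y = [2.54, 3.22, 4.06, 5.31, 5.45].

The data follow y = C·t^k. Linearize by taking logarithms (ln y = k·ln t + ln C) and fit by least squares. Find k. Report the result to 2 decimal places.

Let Y = ln y. Fitting Y = k·ln t + ln C by least squares:
AᵀA = [[13.8297, 8.1197]; [8.1197, 5]], rhs = [11.6751, 6.8679]ᵀ  (here Σln t = 8.1197, Σ(ln t)² = 13.8297, Σln y = 6.8679, Σln t·ln y = 11.6751).
Solving (det = 3.2190): k = 0.81082, ln C = 0.05686.

k = 0.81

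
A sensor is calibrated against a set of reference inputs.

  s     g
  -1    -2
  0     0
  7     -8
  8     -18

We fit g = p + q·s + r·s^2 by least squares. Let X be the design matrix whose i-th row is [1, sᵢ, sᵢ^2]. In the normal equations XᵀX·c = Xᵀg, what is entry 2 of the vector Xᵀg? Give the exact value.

Entry 2 ↔ basis s, so (Xᵀg)_{2} = Σᵢ (s)·gᵢ = (-1)·(-2) + (0)·(0) + (7)·(-8) + (8)·(-18) = -198.

-198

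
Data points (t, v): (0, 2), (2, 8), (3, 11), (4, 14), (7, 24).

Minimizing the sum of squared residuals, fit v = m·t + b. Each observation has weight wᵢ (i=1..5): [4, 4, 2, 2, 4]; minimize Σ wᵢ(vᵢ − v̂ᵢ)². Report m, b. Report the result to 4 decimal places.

m = 3.1466, b = 1.7920

Compute the Gram sums: Σwᵢ·t·t = 262, Σwᵢ·t = 50, Σwᵢ·1 = 16.
Right-hand side: Σwᵢ·t·v = 914, Σwᵢ·v = 186.
So AᵀWA·[m, b]ᵀ = AᵀWv: [[262, 50]; [50, 16]]·[m, b]ᵀ = [914, 186]ᵀ.
Eliminating b: 16·(row 1) − 50·(row 2) gives 1692·m = 16·914 − 50·186 = 5324, so m = 1331/423.
Then b = (186 − 50·(1331/423))/16 = 758/423.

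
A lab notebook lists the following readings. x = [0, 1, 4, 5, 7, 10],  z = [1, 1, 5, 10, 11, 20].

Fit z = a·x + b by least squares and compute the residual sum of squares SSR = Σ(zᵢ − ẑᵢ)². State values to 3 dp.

SSR = 13.295

Entries of MᵀM: Σx·x = 191, Σx = 27, Σ1 = 6.
For Mᵀz: Σx·z = 348, Σz = 48.
Eliminating b: 6·(row 1) − 27·(row 2) gives 417·a = 6·348 − 27·48 = 792, so a = 264/139.
Then b = (48 − 27·(264/139))/6 = -76/139.
Residuals: 215/139, -49/139, -285/139, 146/139, -243/139, 216/139; SSR = 1848/139.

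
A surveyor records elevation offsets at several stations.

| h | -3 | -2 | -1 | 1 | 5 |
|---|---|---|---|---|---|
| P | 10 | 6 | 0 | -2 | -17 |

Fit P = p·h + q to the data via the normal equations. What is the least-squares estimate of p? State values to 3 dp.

Setting ∂/∂p … = 0 gives: 40·p + 0·q = -129;  0·p + 5·q = -3.
(Σh·h = 40, Σh = 0, Σ1 = 5, Σh·P = -129, ΣP = -3.)
Determinant 40·5 − 0² = 200.
p = ((-129)·5 − 0·(-3))/200 = -129/40; q = (40·(-3) − 0·(-129))/200 = -3/5.

p = -3.225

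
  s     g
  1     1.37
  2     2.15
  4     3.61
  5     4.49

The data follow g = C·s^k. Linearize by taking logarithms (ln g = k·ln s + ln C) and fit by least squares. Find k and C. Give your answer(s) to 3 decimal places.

k = 0.731, C = 1.340

Linearized form: ln g = k·ln s + ln C. From the 4 transformed points,
AᵀA = [[4.9926, 3.6889]; [3.6889, 4]], rhs = [4.7273, 3.8658]ᵀ  (here Σln s = 3.6889, Σ(ln s)² = 4.9926, Σln g = 3.8658, Σln s·ln g = 4.7273).
Solving (det = 6.3624): k = 0.73065, ln C = 0.29264, so C = exp(0.29264) = 1.33996.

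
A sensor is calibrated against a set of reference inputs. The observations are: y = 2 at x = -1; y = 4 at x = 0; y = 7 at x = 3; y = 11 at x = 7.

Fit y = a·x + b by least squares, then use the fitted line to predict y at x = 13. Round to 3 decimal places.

ŷ = 17.652

The normal system MᵀM·[a, b]ᵀ = Mᵀy is [[59, 9]; [9, 4]]·[a, b]ᵀ = [96, 24]ᵀ.
Eliminating b: 4·(row 1) − 9·(row 2) gives 155·a = 4·96 − 9·24 = 168, so a = 168/155.
Then b = (24 − 9·(168/155))/4 = 552/155.
At x = 13: ŷ = (168/155)·(13) + (552/155)·(1) = 2736/155.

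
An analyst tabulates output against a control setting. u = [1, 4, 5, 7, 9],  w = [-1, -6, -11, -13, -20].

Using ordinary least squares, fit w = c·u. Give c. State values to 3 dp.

Entries of AᵀA: Σu·u = 172.
Moment sums: Σu·w = -351.
c = (-351)/172 = -2.0407.

c = -2.041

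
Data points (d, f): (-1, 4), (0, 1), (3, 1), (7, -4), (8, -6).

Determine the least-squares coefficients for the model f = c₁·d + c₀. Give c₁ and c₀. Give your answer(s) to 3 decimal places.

Normal-equation sums: Σd·d = 123, Σd = 17, Σ1 = 5.
For Xᵀf: Σd·f = -77, Σf = -4.
Normal equations: [[123, 17]; [17, 5]]·[c₁, c₀]ᵀ = [-77, -4]ᵀ.
Δ = 123·5 − 17² = 326.
c₁ = ((-77)·5 − 17·(-4))/326 = -317/326; c₀ = (123·(-4) − 17·(-77))/326 = 817/326.

c₁ = -0.972, c₀ = 2.506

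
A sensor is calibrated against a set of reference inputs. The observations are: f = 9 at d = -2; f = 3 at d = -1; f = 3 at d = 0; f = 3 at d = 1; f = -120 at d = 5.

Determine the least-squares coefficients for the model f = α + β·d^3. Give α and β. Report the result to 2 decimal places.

α = 2.52, β = -0.98

XᵀX·[α, β]ᵀ = Xᵀf reads: 5·α + 117·β = -102;  117·α + 15691·β = -15072.
det = 5·15691 − 117² = 64766.
α = ((-102)·15691 − 117·(-15072))/64766 = 6267/2491; β = (5·(-15072) − 117·(-102))/64766 = -31713/32383.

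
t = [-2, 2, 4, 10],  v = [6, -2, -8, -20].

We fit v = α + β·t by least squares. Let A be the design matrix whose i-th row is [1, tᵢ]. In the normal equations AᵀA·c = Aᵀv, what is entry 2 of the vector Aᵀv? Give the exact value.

-248

Entry 2 ↔ basis t, so (Aᵀv)_{2} = Σᵢ (t)·vᵢ = (-2)·(6) + (2)·(-2) + (4)·(-8) + (10)·(-20) = -248.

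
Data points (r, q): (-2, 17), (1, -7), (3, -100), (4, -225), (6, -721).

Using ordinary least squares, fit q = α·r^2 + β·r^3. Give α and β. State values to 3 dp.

α = -2.048, β = -2.998

Setting ∂/∂α … = 0 gives: 1650·α + 9012·β = -30395;  9012·α + 51546·β = -172979.
Eliminating β: 51546·(row 1) − 9012·(row 2) gives 3834756·α = 51546·(-30395) − 9012·(-172979) = -7853922, so α = -145443/71014.
Then β = ((-172979) − 9012·(-145443/71014))/51546 = -638645/213042.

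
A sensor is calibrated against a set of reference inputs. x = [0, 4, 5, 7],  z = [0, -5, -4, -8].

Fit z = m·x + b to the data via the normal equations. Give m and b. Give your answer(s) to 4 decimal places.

m = -1.0769, b = 0.0577

The normal system AᵀA·[m, b]ᵀ = Aᵀz is [[90, 16]; [16, 4]]·[m, b]ᵀ = [-96, -17]ᵀ.
Δ = 90·4 − 16² = 104.
m = ((-96)·4 − 16·(-17))/104 = -14/13; b = (90·(-17) − 16·(-96))/104 = 3/52.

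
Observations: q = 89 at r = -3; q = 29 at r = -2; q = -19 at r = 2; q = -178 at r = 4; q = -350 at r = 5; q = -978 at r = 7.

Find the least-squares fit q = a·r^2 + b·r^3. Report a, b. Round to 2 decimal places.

From the data, Σr^2·r^2 = 3395, Σr^2·r^3 = 20713, Σr^3·r^3 = 138227.
And Σr^2·q = -58679, Σr^3·q = -393383.
So XᵀX·[a, b]ᵀ = Xᵀq: [[3395, 20713]; [20713, 138227]]·[a, b]ᵀ = [-58679, -393383]ᵀ.
Δ = 3395·138227 − 20713² = 40252296.
a = ((-58679)·138227 − 20713·(-393383))/40252296 = 18559973/20126148; b = (3395·(-393383) − 20713·(-58679))/40252296 = -8579797/2875164.

a = 0.92, b = -2.98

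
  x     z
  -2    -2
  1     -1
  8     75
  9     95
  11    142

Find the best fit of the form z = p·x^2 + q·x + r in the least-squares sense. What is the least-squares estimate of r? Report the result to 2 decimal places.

r = -3.86

Sums needed: Σx^2·x^2 = 25315, Σx^2·x = 2565, Σx^2 = 271, Σx·x = 271, Σx = 27, Σ1 = 5.
For Aᵀz: Σx^2·z = 29668, Σx·z = 3020, Σz = 309.
AᵀA·[p, q, r]ᵀ = Aᵀz becomes [[25315, 2565, 271]; [2565, 271, 27]; [271, 27, 5]]·[p, q, r]ᵀ = [29668, 3020, 309]ᵀ.
Solving the 3×3 system (Gaussian elimination) gives p = 322267/292382, q = 320413/292382, r = -563947/146191.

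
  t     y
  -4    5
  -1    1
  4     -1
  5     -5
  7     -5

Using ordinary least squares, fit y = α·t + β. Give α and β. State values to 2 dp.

From the data, Σt·t = 107, Σt = 11, Σ1 = 5.
And Σt·y = -85, Σy = -5.
Normal equations: [[107, 11]; [11, 5]]·[α, β]ᵀ = [-85, -5]ᵀ.
Determinant 107·5 − 11² = 414.
α = ((-85)·5 − 11·(-5))/414 = -185/207; β = (107·(-5) − 11·(-85))/414 = 200/207.

α = -0.89, β = 0.97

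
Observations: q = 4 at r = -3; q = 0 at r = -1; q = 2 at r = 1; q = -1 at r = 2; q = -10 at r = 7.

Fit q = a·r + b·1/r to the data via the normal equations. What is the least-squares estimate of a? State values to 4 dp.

a = -1.4831

Entries of AᵀA: Σr·r = 64, Σr·1/r = 5, Σ1/r·1/r = 4201/1764.
Right-hand side: Σr·q = -82, Σ1/r·q = -53/42.
Normal equations: [[64, 5]; [5, 4201/1764]]·[a, b]ᵀ = [-82, -53/42]ᵀ.
Determinant 64·(4201/1764) − 5² = 56191/441.
a = ((-82)·(4201/1764) − 5·(-53/42))/(56191/441) = -83338/56191; b = (64·(-53/42) − 5·(-82))/(56191/441) = 145194/56191.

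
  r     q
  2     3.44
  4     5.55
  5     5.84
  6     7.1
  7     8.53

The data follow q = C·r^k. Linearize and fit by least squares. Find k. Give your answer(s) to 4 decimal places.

Let Y = ln q. Fitting Y = k·ln r + ln C by least squares:
Σln r = 7.4265, Σ(ln r)² = 11.9895, Σln q = 8.8177, Σln r·ln q = 13.7557.
Equations: 11.9895·k + 7.4265·ln C = 13.7557;  7.4265·k + 5·ln C = 8.8177.
Δ = 11.9895·5 − (7.4265)² = 4.7940; k = (13.7557·5 − 7.4265·8.8177)/4.7940 = 0.68698, ln C = (11.9895·8.8177 − 7.4265·13.7557)/4.7940 = 0.74316.

k = 0.6870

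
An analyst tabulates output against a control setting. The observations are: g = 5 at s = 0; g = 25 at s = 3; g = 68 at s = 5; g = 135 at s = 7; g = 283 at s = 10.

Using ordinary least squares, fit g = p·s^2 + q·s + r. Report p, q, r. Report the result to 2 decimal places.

p = 3.04, q = -2.68, r = 5.20

AᵀA·[p, q, r]ᵀ = Aᵀg reads: 13107·p + 1495·q + 183·r = 36840;  1495·p + 183·q + 25·r = 4190;  183·p + 25·q + 5·r = 516.
(Σs^2·s^2 = 13107, Σs^2·s = 1495, Σs^2 = 183, Σs·s = 183, Σs = 25, Σ1 = 5, Σs^2·g = 36840, Σs·g = 4190, Σg = 516.)
Solving the 3×3 system (Gaussian elimination) gives p = 4636/1523, q = -118425/44167, r = 229509/44167.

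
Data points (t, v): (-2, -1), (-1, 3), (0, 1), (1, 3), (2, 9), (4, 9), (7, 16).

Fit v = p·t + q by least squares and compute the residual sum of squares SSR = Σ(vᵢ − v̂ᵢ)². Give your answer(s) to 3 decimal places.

With design matrix X, XᵀX = [[75, 11]; [11, 7]] and Xᵀv = [168, 40]ᵀ.
det = 75·7 − 11² = 404.
p = (168·7 − 11·40)/404 = 184/101; q = (75·40 − 11·168)/404 = 288/101.
Residuals: -21/101, 199/101, -187/101, -169/101, 253/101, -115/101, 40/101; SSR = 1806/101.

SSR = 17.881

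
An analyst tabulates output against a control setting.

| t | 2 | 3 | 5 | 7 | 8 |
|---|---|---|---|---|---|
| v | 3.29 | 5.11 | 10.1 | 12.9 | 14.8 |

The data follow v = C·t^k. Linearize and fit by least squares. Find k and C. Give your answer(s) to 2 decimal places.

k = 1.10, C = 1.56

Taking logs, ln v = k·ln t + ln C, so regress ln v on ln t.
Sums: Σln t = 7.4265, Σ(ln t)² = 12.3883, Σln v = 10.3865, Σln t·ln v = 16.9189.
Normal system: [[12.3883, 7.4265]; [7.4265, 5]]·[k, ln C]ᵀ = [16.9189, 10.3865]ᵀ.
Solving (det = 6.7880): k = 1.09878, ln C = 0.44526, so C = exp(0.44526) = 1.56090.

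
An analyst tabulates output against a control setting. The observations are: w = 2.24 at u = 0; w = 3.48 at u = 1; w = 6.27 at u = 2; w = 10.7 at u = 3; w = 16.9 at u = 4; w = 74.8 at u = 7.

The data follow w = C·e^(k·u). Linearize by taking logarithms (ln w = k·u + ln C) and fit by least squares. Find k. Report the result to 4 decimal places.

k = 0.5050

Linearized form: ln w = k·u + ln C. From the 6 transformed points,
XᵀX = [[79.0000, 17.0000]; [17.0000, 6]], rhs = [53.5423, 13.4017]ᵀ  (here Σu = 17.0000, Σ(u)² = 79.0000, Σln w = 13.4017, Σu·ln w = 53.5423).
Δ = 79.0000·6 − (17.0000)² = 185.0000; k = (53.5423·6 − 17.0000·13.4017)/185.0000 = 0.50500, ln C = (79.0000·13.4017 − 17.0000·53.5423)/185.0000 = 0.80277.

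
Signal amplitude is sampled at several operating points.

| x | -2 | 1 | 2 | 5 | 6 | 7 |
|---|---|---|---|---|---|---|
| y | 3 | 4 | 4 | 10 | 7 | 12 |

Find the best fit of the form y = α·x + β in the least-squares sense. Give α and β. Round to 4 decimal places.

Compute the Gram sums: Σx·x = 119, Σx = 19, Σ1 = 6.
Moment sums: Σx·y = 182, Σy = 40.
Normal equations: [[119, 19]; [19, 6]]·[α, β]ᵀ = [182, 40]ᵀ.
Δ = 119·6 − 19² = 353.
α = (182·6 − 19·40)/353 = 332/353; β = (119·40 − 19·182)/353 = 1302/353.

α = 0.9405, β = 3.6884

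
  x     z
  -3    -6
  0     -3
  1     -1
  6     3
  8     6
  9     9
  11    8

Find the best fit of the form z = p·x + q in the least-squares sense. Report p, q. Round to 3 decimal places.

p = 1.079, q = -2.648

From the data, Σx·x = 312, Σx = 32, Σ1 = 7.
Moment sums: Σx·z = 252, Σz = 16.
MᵀM·[p, q]ᵀ = Mᵀz becomes [[312, 32]; [32, 7]]·[p, q]ᵀ = [252, 16]ᵀ.
Δ = 312·7 − 32² = 1160.
p = (252·7 − 32·16)/1160 = 313/290; q = (312·16 − 32·252)/1160 = -384/145.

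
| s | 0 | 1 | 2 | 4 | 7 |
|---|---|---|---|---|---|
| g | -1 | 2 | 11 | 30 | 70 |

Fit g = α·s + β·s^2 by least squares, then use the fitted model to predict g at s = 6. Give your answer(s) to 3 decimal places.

ĝ = 54.663

With design matrix X, XᵀX = [[70, 416]; [416, 2674]] and Xᵀg = [634, 3956]ᵀ.
Eliminating β: 2674·(row 1) − 416·(row 2) gives 14124·α = 2674·634 − 416·3956 = 49620, so α = 4135/1177.
Then β = (3956 − 416·(4135/1177))/2674 = 1098/1177.
At s = 6: ĝ = (4135/1177)·(6) + (1098/1177)·(36) = 64338/1177.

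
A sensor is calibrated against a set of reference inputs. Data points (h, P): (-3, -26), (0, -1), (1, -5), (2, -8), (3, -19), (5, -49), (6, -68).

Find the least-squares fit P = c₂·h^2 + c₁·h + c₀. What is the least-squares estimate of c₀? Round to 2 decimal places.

Entries of XᵀX: Σh^2·h^2 = 2100, Σh^2·h = 350, Σh^2 = 84, Σh·h = 84, Σh = 14, Σ1 = 7.
Right-hand side: Σh^2·P = -4115, Σh·P = -653, ΣP = -176.
So XᵀX·[c₂, c₁, c₀]ᵀ = XᵀP: [[2100, 350, 84]; [350, 84, 14]; [84, 14, 7]]·[c₂, c₁, c₀]ᵀ = [-4115, -653, -176]ᵀ.
Inverting the 3×3 Gram matrix, [c₂, c₁, c₀]ᵀ = [-4099/2002, 197/154, -285/91]ᵀ.

c₀ = -3.13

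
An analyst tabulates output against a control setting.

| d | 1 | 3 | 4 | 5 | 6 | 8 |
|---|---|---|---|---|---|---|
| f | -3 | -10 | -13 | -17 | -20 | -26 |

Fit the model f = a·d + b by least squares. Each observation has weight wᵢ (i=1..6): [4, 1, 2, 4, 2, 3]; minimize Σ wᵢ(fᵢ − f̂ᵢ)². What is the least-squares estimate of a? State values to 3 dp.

a = -3.317

The normal equations are: 409·a + 71·b = -1350;  71·a + 16·b = -234.
Δ = 409·16 − 71² = 1503.
a = ((-1350)·16 − 71·(-234))/1503 = -554/167; b = (409·(-234) − 71·(-1350))/1503 = 16/167.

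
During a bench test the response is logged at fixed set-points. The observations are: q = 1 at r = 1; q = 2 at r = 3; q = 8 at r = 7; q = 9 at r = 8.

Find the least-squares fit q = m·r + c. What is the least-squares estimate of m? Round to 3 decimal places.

m = 1.221

The normal system XᵀX·[m, c]ᵀ = Xᵀq is [[123, 19]; [19, 4]]·[m, c]ᵀ = [135, 20]ᵀ.
det = 123·4 − 19² = 131.
m = (135·4 − 19·20)/131 = 160/131; c = (123·20 − 19·135)/131 = -105/131.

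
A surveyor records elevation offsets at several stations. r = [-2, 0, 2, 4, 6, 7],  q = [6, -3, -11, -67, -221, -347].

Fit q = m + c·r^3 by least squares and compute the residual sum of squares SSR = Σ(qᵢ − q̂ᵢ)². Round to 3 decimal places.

SSR = 2.146

From the data, Σ1 = 6, Σr^3 = 623, Σr^3·r^3 = 168529.
For Xᵀq: Σq = -643, Σr^3·q = -171181.
Normal equations: [[6, 623]; [623, 168529]]·[m, c]ᵀ = [-643, -171181]ᵀ.
Eliminating c: 168529·(row 1) − 623·(row 2) gives 623045·m = 168529·(-643) − 623·(-171181) = -1718384, so m = -1718384/623045.
Then c = ((-171181) − 623·(-1718384/623045))/168529 = -626497/623045.
Residuals: 444678/623045, -150751/623045, -24627/124609, 70177/623045, -651209/623045, 82048/124609; SSR = 1336856/623045.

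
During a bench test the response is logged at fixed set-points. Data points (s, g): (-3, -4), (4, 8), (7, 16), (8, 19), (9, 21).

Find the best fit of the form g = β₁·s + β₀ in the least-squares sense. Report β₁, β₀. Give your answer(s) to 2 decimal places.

β₁ = 2.10, β₀ = 1.52

Sums needed: Σs·s = 219, Σs = 25, Σ1 = 5.
And Σs·g = 497, Σg = 60.
Eliminating β₀: 5·(row 1) − 25·(row 2) gives 470·β₁ = 5·497 − 25·60 = 985, so β₁ = 197/94.
Then β₀ = (60 − 25·(197/94))/5 = 143/94.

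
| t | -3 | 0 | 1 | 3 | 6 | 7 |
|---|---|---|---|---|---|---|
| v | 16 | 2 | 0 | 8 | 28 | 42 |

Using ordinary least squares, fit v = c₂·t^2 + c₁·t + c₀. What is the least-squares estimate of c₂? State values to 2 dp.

The normal system XᵀX·[c₂, c₁, c₀]ᵀ = Xᵀv is [[3860, 560, 104]; [560, 104, 14]; [104, 14, 6]]·[c₂, c₁, c₀]ᵀ = [3282, 438, 96]ᵀ.
Row-reducing yields c₂ = 3959/3838, c₁ = -3049/1919, c₀ = 3507/1919.

c₂ = 1.03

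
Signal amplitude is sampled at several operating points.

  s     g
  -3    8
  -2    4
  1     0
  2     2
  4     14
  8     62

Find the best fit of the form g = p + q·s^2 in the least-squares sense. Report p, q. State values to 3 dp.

p = -1.064, q = 0.983

The normal equations are: 6·p + 98·q = 90;  98·p + 4466·q = 4288.
(Σ1 = 6, Σs^2 = 98, Σs^2·s^2 = 4466, Σg = 90, Σs^2·g = 4288.)
Determinant 6·4466 − 98² = 17192.
p = (90·4466 − 98·4288)/17192 = -653/614; q = (6·4288 − 98·90)/17192 = 4227/4298.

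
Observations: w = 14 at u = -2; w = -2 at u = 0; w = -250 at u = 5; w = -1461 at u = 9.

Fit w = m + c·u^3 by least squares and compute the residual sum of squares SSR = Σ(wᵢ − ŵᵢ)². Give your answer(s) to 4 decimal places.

From the data, Σ1 = 4, Σu^3 = 846, Σu^3·u^3 = 547130.
And Σw = -1699, Σu^3·w = -1096431.
Eliminating c: 547130·(row 1) − 846·(row 2) gives 1472804·m = 547130·(-1699) − 846·(-1096431) = -1993244, so m = -498311/368201.
Then c = ((-1096431) − 846·(-498311/368201))/547130 = -1474185/736402.
Residuals: -243615/368201, -238091/368201, 1169247/736402, -205835/736402; SSR = 2544329/736402.

SSR = 3.4551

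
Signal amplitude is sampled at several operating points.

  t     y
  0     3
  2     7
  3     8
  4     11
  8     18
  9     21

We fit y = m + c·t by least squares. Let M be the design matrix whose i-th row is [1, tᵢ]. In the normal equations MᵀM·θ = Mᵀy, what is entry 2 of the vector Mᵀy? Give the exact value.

415

Entry 2 ↔ basis t, so (Mᵀy)_{2} = Σᵢ (t)·yᵢ = (0)·(3) + (2)·(7) + (3)·(8) + (4)·(11) + (8)·(18) + (9)·(21) = 415.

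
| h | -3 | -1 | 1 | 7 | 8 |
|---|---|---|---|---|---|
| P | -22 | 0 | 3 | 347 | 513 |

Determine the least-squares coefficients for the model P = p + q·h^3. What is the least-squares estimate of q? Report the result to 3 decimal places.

q = 0.998

Forming MᵀM = [[5, 828]; [828, 380524]] and MᵀP = [841, 382274]ᵀ gives MᵀM·[p, q]ᵀ = MᵀP.
Eliminating q: 380524·(row 1) − 828·(row 2) gives 1217036·p = 380524·841 − 828·382274 = 3497812, so p = 874453/304259.
Then q = (382274 − 828·(874453/304259))/380524 = 607511/608518.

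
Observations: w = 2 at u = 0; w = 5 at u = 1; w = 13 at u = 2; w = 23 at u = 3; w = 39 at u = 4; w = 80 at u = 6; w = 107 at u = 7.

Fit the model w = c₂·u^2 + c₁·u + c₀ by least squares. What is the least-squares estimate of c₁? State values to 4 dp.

c₁ = 1.3843

Compute the Gram sums: Σu^2·u^2 = 4051, Σu^2·u = 659, Σu^2 = 115, Σu·u = 115, Σu = 23, Σ1 = 7.
Right-hand side: Σu^2·w = 9011, Σu·w = 1485, Σw = 269.
So XᵀX·[c₂, c₁, c₀]ᵀ = Xᵀw: [[4051, 659, 115]; [659, 115, 23]; [115, 23, 7]]·[c₂, c₁, c₀]ᵀ = [9011, 1485, 269]ᵀ.
Inverting the 3×3 Gram matrix, [c₂, c₁, c₀]ᵀ = [3511/1806, 1250/903, 167/86]ᵀ.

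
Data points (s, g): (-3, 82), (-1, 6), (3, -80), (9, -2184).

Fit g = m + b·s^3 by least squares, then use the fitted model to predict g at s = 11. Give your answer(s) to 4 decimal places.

ĝ = -3988.9109

Entries of AᵀA: Σ1 = 4, Σs^3 = 728, Σs^3·s^3 = 532900.
For Aᵀg: Σg = -2176, Σs^3·g = -1596516.
Normal equations: [[4, 728]; [728, 532900]]·[m, b]ᵀ = [-2176, -1596516]ᵀ.
Δ = 4·532900 − 728² = 1601616.
m = ((-2176)·532900 − 728·(-1596516))/1601616 = 167078/100101; b = (4·(-1596516) − 728·(-2176))/1601616 = -300121/100101.
At s = 11: ĝ = (167078/100101)·(1) + (-300121/100101)·(1331) = -133097991/33367.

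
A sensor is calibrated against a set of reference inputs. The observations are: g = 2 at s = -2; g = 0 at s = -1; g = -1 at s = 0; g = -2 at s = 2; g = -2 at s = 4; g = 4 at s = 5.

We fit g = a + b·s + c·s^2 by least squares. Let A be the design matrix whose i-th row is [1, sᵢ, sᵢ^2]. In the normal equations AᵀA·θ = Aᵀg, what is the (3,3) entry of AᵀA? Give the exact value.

Row 3 ↔ basis s^2, column 3 ↔ basis s^2, so (AᵀA)_{3,3} = Σᵢ (s^2)·(s^2) = (4)·(4) + (1)·(1) + (0)·(0) + (4)·(4) + (16)·(16) + (25)·(25) = 914.

914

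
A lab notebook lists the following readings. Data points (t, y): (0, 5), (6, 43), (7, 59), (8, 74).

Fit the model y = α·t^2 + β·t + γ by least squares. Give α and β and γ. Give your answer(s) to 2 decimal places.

With design matrix M, MᵀM = [[7793, 1071, 149]; [1071, 149, 21]; [149, 21, 4]] and Mᵀy = [9175, 1263, 181]ᵀ.
Inverting the 3×3 Gram matrix, [α, β, γ]ᵀ = [1585/1412, -2073/7060, 17571/3530]ᵀ.

α = 1.12, β = -0.29, γ = 4.98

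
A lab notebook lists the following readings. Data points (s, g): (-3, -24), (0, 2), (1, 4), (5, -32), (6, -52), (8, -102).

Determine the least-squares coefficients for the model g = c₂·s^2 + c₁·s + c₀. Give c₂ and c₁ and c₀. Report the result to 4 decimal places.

c₂ = -2.0055, c₁ = 2.9650, c₀ = 2.7237

With design matrix A, AᵀA = [[6099, 827, 135]; [827, 135, 17]; [135, 17, 6]] and Aᵀg = [-9412, -1212, -204]ᵀ.
Inverting the 3×3 Gram matrix, [c₂, c₁, c₀]ᵀ = [-102673/51195, 50597/17065, 139438/51195]ᵀ.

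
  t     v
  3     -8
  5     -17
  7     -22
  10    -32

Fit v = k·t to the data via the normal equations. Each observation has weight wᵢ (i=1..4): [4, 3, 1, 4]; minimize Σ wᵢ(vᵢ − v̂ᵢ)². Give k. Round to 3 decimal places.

The normal system MᵀWM·[k]ᵀ = MᵀWv is [[560]]·[k]ᵀ = [-1785]ᵀ.
k = (-1785)/560 = -3.1875.

k = -3.188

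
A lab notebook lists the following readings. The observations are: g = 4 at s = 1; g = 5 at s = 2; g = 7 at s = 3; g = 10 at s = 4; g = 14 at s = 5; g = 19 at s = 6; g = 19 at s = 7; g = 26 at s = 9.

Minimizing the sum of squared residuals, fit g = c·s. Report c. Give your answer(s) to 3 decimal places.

With design matrix A, AᵀA = [[221]] and Aᵀg = [626]ᵀ.
c = 626/221 = 2.83258.

c = 2.833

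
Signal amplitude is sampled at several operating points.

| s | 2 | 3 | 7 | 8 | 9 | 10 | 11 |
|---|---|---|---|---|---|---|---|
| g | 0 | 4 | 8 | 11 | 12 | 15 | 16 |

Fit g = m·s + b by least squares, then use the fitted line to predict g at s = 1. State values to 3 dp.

Sums needed: Σs·s = 428, Σs = 50, Σ1 = 7.
Moment sums: Σs·g = 590, Σg = 66.
So AᵀA·[m, b]ᵀ = Aᵀg: [[428, 50]; [50, 7]]·[m, b]ᵀ = [590, 66]ᵀ.
Determinant 428·7 − 50² = 496.
m = (590·7 − 50·66)/496 = 415/248; b = (428·66 − 50·590)/496 = -313/124.
At s = 1: ĝ = (415/248)·(1) + (-313/124)·(1) = -211/248.

ĝ = -0.851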